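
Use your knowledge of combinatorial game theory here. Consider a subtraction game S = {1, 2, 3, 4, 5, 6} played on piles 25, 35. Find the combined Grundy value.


Subtraction set: {1, 2, 3, 4, 5, 6}
For this subtraction set, G(n) = n mod 7 (period = max + 1 = 7).
Pile 1 (size 25): G(25) = 25 mod 7 = 4
Pile 2 (size 35): G(35) = 35 mod 7 = 0
Total Grundy value = XOR of all: 4 XOR 0 = 4

4


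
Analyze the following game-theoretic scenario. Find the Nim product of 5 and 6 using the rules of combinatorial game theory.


Nim multiplication is bilinear over XOR: (u XOR v) * w = (u*w) XOR (v*w).
So we split each operand into its bit components and XOR the pairwise Nim products.
5 = 1 + 4 (as XOR of powers of 2).
6 = 2 + 4 (as XOR of powers of 2).
Using the standard Nim-product table on single bits:
  2*2 = 3,   2*4 = 8,   2*8 = 12,
  4*4 = 6,   4*8 = 11,  8*8 = 13,
and  1*x = x (identity), k*l = l*k (commutative).
Pairwise Nim products:
  1 * 2 = 2
  1 * 4 = 4
  4 * 2 = 8
  4 * 4 = 6
XOR them: 2 XOR 4 XOR 8 XOR 6 = 8.
Result: 5 * 6 = 8 (in Nim).

8


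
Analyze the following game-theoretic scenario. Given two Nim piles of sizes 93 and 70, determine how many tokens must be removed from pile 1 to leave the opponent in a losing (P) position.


Piles: 93 and 70
Current XOR: 93 XOR 70 = 27 (non-zero, so this is an N-position).
To make the XOR zero, we need to find a move that balances the piles.
For pile 1 (size 93): target = 93 XOR 27 = 70
We reduce pile 1 from 93 to 70.
Tokens removed: 93 - 70 = 23
Verification: 70 XOR 70 = 0

23


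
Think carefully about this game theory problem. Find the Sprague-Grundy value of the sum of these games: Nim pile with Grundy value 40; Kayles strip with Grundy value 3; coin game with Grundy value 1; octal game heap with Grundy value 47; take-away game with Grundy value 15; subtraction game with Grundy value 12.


By the Sprague-Grundy theorem, the Grundy value of a sum of games is the XOR of individual Grundy values.
Nim pile: Grundy value = 40. Running XOR: 0 XOR 40 = 40
Kayles strip: Grundy value = 3. Running XOR: 40 XOR 3 = 43
coin game: Grundy value = 1. Running XOR: 43 XOR 1 = 42
octal game heap: Grundy value = 47. Running XOR: 42 XOR 47 = 5
take-away game: Grundy value = 15. Running XOR: 5 XOR 15 = 10
subtraction game: Grundy value = 12. Running XOR: 10 XOR 12 = 6
The combined Grundy value is 6.

6


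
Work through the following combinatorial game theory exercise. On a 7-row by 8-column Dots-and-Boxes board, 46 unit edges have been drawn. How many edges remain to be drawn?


Grid: 7 x 8 boxes, i.e. 8 rows and 9 columns of dots.
Horizontal edges: (rows + 1) * cols = 8 * 8 = 64
Vertical edges: rows * (cols + 1) = 7 * 9 = 63
Total edges: 64 + 63 = 127
Edges drawn: 46
Remaining: 127 - 46 = 81

81


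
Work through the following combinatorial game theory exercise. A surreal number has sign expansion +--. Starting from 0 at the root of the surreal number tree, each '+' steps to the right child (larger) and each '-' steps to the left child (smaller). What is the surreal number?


Sign expansion: +--
Rule: track bounds (lo, hi), initially (-inf, +inf). On '+', the current value becomes lo and we move to the simplest number in (value, hi): value + 1 if hi = +inf, otherwise the midpoint (value + hi)/2. On '-', the current value becomes hi and we move to value - 1 if lo = -inf, otherwise the midpoint (lo + value)/2.
Start at 0.
Step 1: sign = +, move right. Bounds: (0, +inf). Value = 1
Step 2: sign = -, move left. Bounds: (0, 1). Value = 1/2
Step 3: sign = -, move left. Bounds: (0, 1/2). Value = 1/4
The surreal number with sign expansion +-- is 1/4.

1/4


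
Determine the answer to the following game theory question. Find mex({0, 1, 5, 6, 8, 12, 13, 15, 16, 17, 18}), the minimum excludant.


Set = {0, 1, 5, 6, 8, 12, 13, 15, 16, 17, 18}
0 is in the set.
1 is in the set.
2 is NOT in the set. This is the mex.
mex = 2

2


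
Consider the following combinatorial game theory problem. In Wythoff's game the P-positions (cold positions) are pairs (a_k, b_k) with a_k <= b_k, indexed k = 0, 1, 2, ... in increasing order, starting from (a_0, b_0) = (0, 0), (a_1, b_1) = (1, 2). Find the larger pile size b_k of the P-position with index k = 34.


By Wythoff's theorem, a_k = floor(k * phi) and b_k = floor(k * phi^2) = a_k + k, where phi = (1 + sqrt(5))/2 is the golden ratio.
phi = (1 + sqrt(5))/2 = 1.618034
phi^2 = phi + 1 = 2.618034
k = 34
k * phi^2 = 34 * 2.618034 = 89.013156
b_34 = floor(k * phi^2) = 89 (check: a_34 + k = 55 + 34 = 89)

89


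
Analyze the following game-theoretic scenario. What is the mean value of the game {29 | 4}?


Game = {29 | 4}, a switch {a | b} with numbers a > b.
Its thermograph has left wall a - t and right wall b + t, which meet at t = (a - b)/2, where both equal (a + b)/2. So the mast (mean value) is at (a + b)/2.
Mean = (29 + (4))/2 = 33/2 = 33/2

33/2


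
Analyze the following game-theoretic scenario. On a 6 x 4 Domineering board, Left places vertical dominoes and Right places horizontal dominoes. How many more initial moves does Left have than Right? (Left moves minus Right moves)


Board is 6 x 4 (rows x cols).
Left (vertical) placements: (rows-1) * cols = 5 * 4 = 20
Right (horizontal) placements: rows * (cols-1) = 6 * 3 = 18
Advantage = Left - Right = 20 - 18 = 2

2


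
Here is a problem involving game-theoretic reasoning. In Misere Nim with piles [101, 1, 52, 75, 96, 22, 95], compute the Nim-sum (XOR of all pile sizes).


We need the XOR (exclusive or) of all pile sizes.
After XOR-ing pile 1 (size 101): 0 XOR 101 = 101
After XOR-ing pile 2 (size 1): 101 XOR 1 = 100
After XOR-ing pile 3 (size 52): 100 XOR 52 = 80
After XOR-ing pile 4 (size 75): 80 XOR 75 = 27
After XOR-ing pile 5 (size 96): 27 XOR 96 = 123
After XOR-ing pile 6 (size 22): 123 XOR 22 = 109
After XOR-ing pile 7 (size 95): 109 XOR 95 = 50
The Nim-value of this position is 50.

50


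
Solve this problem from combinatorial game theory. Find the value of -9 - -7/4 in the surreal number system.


x = -9, y = -7/4
Converting to common denominator: 4
x = -36/4, y = -7/4
x - y = -9 - -7/4 = -29/4

-29/4


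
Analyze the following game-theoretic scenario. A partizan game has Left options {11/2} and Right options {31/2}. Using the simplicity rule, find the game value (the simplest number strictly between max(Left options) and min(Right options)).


Left options: {11/2}, max = 11/2
Right options: {31/2}, min = 31/2
All options are numbers and max(Left) < min(Right), so by the simplicity theorem the value is the simplest (earliest-born) number strictly between 11/2 and 31/2.
Integers 6 through 15 all lie strictly between 11/2 and 31/2.
Among integers, the simplest (lowest birthday = smallest |n|; 0 is born on day 0, +-n on day n) is 6.
No non-integer in the interval can be simpler: if x is a non-integer in the interval, then floor(x) or ceil(x) also lies in the interval (the interval contains an integer), and both are proper prefixes of x's sign expansion, i.e. born earlier. So the game value is 6.
Game value = 6

6


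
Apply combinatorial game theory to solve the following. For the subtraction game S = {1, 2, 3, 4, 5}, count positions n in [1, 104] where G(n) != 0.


Subtraction set S = {1, 2, 3, 4, 5}, so G(n) = n mod 6.
G(n) = 0 when n is a multiple of 6.
Multiples of 6 in [1, 104]: 17
N-positions (nonzero Grundy) = 104 - 17 = 87

87


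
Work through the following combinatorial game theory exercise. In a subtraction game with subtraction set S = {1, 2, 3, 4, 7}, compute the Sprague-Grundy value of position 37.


The subtraction set is S = {1, 2, 3, 4, 7}.
G(k) = mex{ G(k - s) : s in S, s <= k }. We compute iteratively: G(0) = 0.
G(1) = mex({0}) = 1
G(2) = mex({0, 1}) = 2
G(3) = mex({0, 1, 2}) = 3
G(4) = mex({0, 1, 2, 3}) = 4
G(5) = mex({1, 2, 3, 4}) = 0
G(6) = mex({0, 2, 3, 4}) = 1
G(7) = mex({0, 1, 3, 4}) = 2
G(8) = mex({0, 1, 2, 4}) = 3
G(9) = mex({0, 1, 2, 3}) = 4
G(10) = mex({1, 2, 3, 4}) = 0
G(11) = mex({0, 2, 3, 4}) = 1
Observe that G(5)..G(11) = 0, 1, 2, 3, 4, 0, 1 repeats G(0)..G(6) = 0, 1, 2, 3, 4, 0, 1.
For k >= max(S) = 7, G(k) is determined by the previous 7 values G(k-7)..G(k-1); a window of 7 consecutive values has recurred shifted by 5, so by induction G(k + 5) = G(k) for all k >= 0: the sequence is periodic from the start with period 5.
One period: G(0..4) = 0, 1, 2, 3, 4.
37 mod 5 = 2, so G(37) = G(2) = 2.

2


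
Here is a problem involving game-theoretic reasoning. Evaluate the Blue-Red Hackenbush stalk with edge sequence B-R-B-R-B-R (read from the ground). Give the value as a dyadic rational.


Edges (from ground): B-R-B-R-B-R
By Berlekamp's sign-expansion rule, a Blue-Red Hackenbush stalk has the value of the surreal number whose sign sequence is the edge sequence with B -> + and R -> -.
Sign sequence: +-+-+-
Trace the sign expansion in the surreal number tree, starting from 0:
Edge 1: B (sign +) -> bounds (0, +inf), value = 1
Edge 2: R (sign -) -> bounds (0, 1), value = 1/2
Edge 3: B (sign +) -> bounds (1/2, 1), value = 3/4
Edge 4: R (sign -) -> bounds (1/2, 3/4), value = 5/8
Edge 5: B (sign +) -> bounds (5/8, 3/4), value = 11/16
Edge 6: R (sign -) -> bounds (5/8, 11/16), value = 21/32
Game value = 21/32

21/32


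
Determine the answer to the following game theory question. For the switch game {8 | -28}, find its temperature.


The game is {8 | -28}, a switch {a | b} with numbers a > b.
Cooling {a | b} by t gives {a - t | b + t}, which stops being hot when a - t = b + t, i.e. at t = (a - b)/2. So the temperature of a switch is (a - b)/2.
Temperature = (Left option - Right option) / 2
= (8 - (-28)) / 2
= 36 / 2
= 18

18


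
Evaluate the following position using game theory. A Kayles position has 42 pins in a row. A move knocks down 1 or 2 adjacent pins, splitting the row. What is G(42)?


Kayles: a move removes 1 or 2 adjacent pins from a contiguous row.
Removing pins from a row of k leaves two independent rows (a, b) with a + b = k - 1 (one pin) or a + b = k - 2 (two pins); an end removal gives a = 0.
By Sprague-Grundy, G(k) = mex{ G(a) XOR G(b) } over all these splits. G(0) = 0.
G(1): splits (0,0):0^0=0 -> mex({0}) = 1
G(2): splits (0,1):0^1=1 (0,0):0^0=0 -> mex({0, 1}) = 2
G(3): splits (0,2):0^2=2 (1,1):1^1=0 (0,1):0^1=1 -> mex({0, 1, 2}) = 3
G(4): splits (0,3):0^3=3 (1,2):1^2=3 (0,2):0^2=2 (1,1):1^1=0 -> mex({0, 2, 3}) = 1
G(5): splits (0,4):0^1=1 (1,3):1^3=2 (2,2):2^2=0 (0,3):0^3=3 (1,2):1^2=3 -> mex({0, 1, 2, 3}) = 4
G(6) = mex({0, 1, 2, 4}) = 3
G(7) = mex({0, 1, 3, 4, 5}) = 2
G(8) = mex({0, 2, 3, 5, 6}) = 1
G(9) = mex({0, 1, 2, 3, 6, 7}) = 4
G(10) = mex({0, 1, 3, 4, 5, 7}) = 2
G(11) = mex({0, 1, 2, 3, 4, 5}) = 6
G(12) = mex({0, 1, 2, 3, 5, 6, 7}) = 4
G(13) = mex({0, 2, 3, 4, 6, 7}) = 1
G(14) = mex({0, 1, 4, 5, 6, 7}) = 2
G(15) = mex({0, 1, 2, 3, 4, 5, 6}) = 7
G(16) = mex({0, 2, 3, 5, 6, 7}) = 1
G(17) = mex({0, 1, 2, 3, 5, 6, 7}) = 4
G(18) = mex({0, 1, 2, 4, 5, 6}) = 3
G(19) = mex({0, 1, 3, 4, 5, 7}) = 2
G(20) = mex({0, 2, 3, 4, 5, 6, 7}) = 1
G(21) = mex({0, 1, 2, 3, 5, 6, 7}) = 4
G(22) = mex({0, 1, 2, 3, 4, 5, 7}) = 6
G(23) = mex({0, 1, 2, 3, 4, 5, 6}) = 7
G(24) = mex({0, 1, 2, 3, 5, 6, 7}) = 4
G(25) = mex({0, 2, 3, 4, 6, 7}) = 1
G(26) = mex({0, 1, 3, 4, 5, 6, 7}) = 2
G(27) = mex({0, 1, 2, 3, 4, 5, 6, 7}) = 8
G(28) = mex({0, 1, 2, 3, 4, 6, 7, 8}) = 5
G(29) = mex({0, 1, 2, 3, 5, 6, 7, 8, 9}) = 4
G(30) = mex({0, 1, 2, 3, 4, 5, 6, 9, 10}) = 7
G(31) = mex({0, 1, 3, 4, 5, 7, 10, 11}) = 2
G(32) = mex({0, 2, 3, 4, 5, 6, 7, 9, 11}) = 1
G(33) = mex({0, 1, 2, 3, 4, 5, 6, 7, 9, 12}) = 8
G(34) = mex({0, 1, 2, 3, 4, 5, 7, 8, 11, 12}) = 6
G(35) = mex({0, 1, 2, 3, 4, 5, 6, 8, 9, 10, 11}) = 7
G(36) = mex({0, 1, 2, 3, 5, 6, 7, 9, 10}) = 4
G(37) = mex({0, 2, 3, 4, 6, 7, 9, 10, 11, 12}) = 1
G(38) = mex({0, 1, 3, 4, 5, 6, 7, 9, 10, 11, 12}) = 2
G(39) = mex({0, 1, 2, 4, 5, 6, 7, 9, 10, 12, 14}) = 3
G(40) = mex({0, 2, 3, 4, 6, 7, 11, 12, 14}) = 1
G(41) = mex({0, 1, 2, 3, 5, 6, 7, 9, 10, 11, 12}) = 4
G(42) = mex({0, 1, 2, 3, 4, 5, 6, 9, 10}) = 7
Therefore G(42) = 7.

7


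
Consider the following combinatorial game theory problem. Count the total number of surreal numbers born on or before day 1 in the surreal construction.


Day 0: {|} = 0 is born. Count = 1.
Day n: the number of surreal numbers born by day n is 2^(n+1) - 1.
By day 0: 2^1 - 1 = 1
By day 1: 2^2 - 1 = 3
By day 1: 3 surreal numbers.

3


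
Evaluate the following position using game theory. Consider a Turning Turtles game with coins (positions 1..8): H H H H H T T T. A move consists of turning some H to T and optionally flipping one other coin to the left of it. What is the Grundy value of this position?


Coins: H H H H H T T T
Key fact: a single head at position k behaves exactly like a Nim heap of size k (turning it to T and optionally flipping a coin at j < k corresponds to moving the heap from k to j, or to 0), and heads combine as a disjunctive sum (two heads at the same place would cancel, matching j XOR j = 0). So the Nim-value is the XOR of the 1-indexed positions of the heads.
Face-up positions (1-indexed): [1, 2, 3, 4, 5]
XOR 0 with 1: 0 XOR 1 = 1
XOR 1 with 2: 1 XOR 2 = 3
XOR 3 with 3: 3 XOR 3 = 0
XOR 0 with 4: 0 XOR 4 = 4
XOR 4 with 5: 4 XOR 5 = 1
Nim-value = 1

1


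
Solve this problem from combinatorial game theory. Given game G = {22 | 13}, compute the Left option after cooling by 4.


Original game: {22 | 13} (a switch {a | b} with a > b).
Cooling by t (for t below the temperature (a - b)/2 = 9/2) taxes each move by t: {a | b} cooled by t is {a - t | b + t}.
Cooling amount: t = 4
Cooled Left option: 22 - 4 = 18
Cooled Right option: 13 + 4 = 17
Cooled game: {18 | 17}
Left option = 18

18


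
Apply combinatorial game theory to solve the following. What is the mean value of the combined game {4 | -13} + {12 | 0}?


G1 = {4 | -13}, G2 = {12 | 0}
Each is a switch {a | b} with numbers a > b; its mean value is (a + b)/2, and mean value is additive over game sums: m(G1 + G2) = m(G1) + m(G2).
Mean of G1 = (4 + (-13))/2 = -9/2 = -9/2
Mean of G2 = (12 + (0))/2 = 12/2 = 6
Mean of G1 + G2 = -9/2 + 6 = 3/2

3/2


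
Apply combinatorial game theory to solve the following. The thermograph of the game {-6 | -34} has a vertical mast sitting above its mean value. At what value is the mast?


Game = {-6 | -34}, a switch {a | b} with numbers a > b.
Its thermograph has left wall a - t and right wall b + t, which meet at t = (a - b)/2, where both equal (a + b)/2. So the mast (mean value) is at (a + b)/2.
Mean = (-6 + (-34))/2 = -40/2 = -20

-20


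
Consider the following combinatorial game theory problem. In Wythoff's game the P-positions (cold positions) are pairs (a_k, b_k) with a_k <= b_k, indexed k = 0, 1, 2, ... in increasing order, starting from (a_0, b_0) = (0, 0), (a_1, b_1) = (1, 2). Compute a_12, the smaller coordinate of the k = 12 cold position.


By Wythoff's theorem, a_k = floor(k * phi) and b_k = floor(k * phi^2) = a_k + k, where phi = (1 + sqrt(5))/2 is the golden ratio.
phi = (1 + sqrt(5))/2 = 1.618034
k = 12
k * phi = 12 * 1.618034 = 19.416408
a_12 = floor(k * phi) = 19

19


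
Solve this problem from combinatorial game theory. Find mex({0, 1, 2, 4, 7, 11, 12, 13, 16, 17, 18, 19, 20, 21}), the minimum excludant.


Set = {0, 1, 2, 4, 7, 11, 12, 13, 16, 17, 18, 19, 20, 21}
0 is in the set.
1 is in the set.
2 is in the set.
3 is NOT in the set. This is the mex.
mex = 3

3


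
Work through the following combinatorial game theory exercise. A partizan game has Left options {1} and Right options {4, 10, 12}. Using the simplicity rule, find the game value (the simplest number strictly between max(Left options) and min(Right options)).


Left options: {1}, max = 1
Right options: {4, 10, 12}, min = 4
All options are numbers and max(Left) < min(Right), so by the simplicity theorem the value is the simplest (earliest-born) number strictly between 1 and 4.
Integers 2 through 3 all lie strictly between 1 and 4.
Among integers, the simplest (lowest birthday = smallest |n|; 0 is born on day 0, +-n on day n) is 2.
No non-integer in the interval can be simpler: if x is a non-integer in the interval, then floor(x) or ceil(x) also lies in the interval (the interval contains an integer), and both are proper prefixes of x's sign expansion, i.e. born earlier. So the game value is 2.
Game value = 2

2


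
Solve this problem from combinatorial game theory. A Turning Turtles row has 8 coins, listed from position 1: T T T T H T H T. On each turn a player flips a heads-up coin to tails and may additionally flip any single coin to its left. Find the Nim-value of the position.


Coins: T T T T H T H T
Key fact: a single head at position k behaves exactly like a Nim heap of size k (turning it to T and optionally flipping a coin at j < k corresponds to moving the heap from k to j, or to 0), and heads combine as a disjunctive sum (two heads at the same place would cancel, matching j XOR j = 0). So the Nim-value is the XOR of the 1-indexed positions of the heads.
Face-up positions (1-indexed): [5, 7]
XOR 0 with 5: 0 XOR 5 = 5
XOR 5 with 7: 5 XOR 7 = 2
Nim-value = 2

2


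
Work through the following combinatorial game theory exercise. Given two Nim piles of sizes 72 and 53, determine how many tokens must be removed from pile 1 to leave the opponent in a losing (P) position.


Piles: 72 and 53
Current XOR: 72 XOR 53 = 125 (non-zero, so this is an N-position).
To make the XOR zero, we need to find a move that balances the piles.
For pile 1 (size 72): target = 72 XOR 125 = 53
We reduce pile 1 from 72 to 53.
Tokens removed: 72 - 53 = 19
Verification: 53 XOR 53 = 0

19


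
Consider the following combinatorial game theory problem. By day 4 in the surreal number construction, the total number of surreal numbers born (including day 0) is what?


Day 0: {|} = 0 is born. Count = 1.
Day n: the number of surreal numbers born by day n is 2^(n+1) - 1.
By day 0: 2^1 - 1 = 1
By day 1: 2^2 - 1 = 3
By day 2: 2^3 - 1 = 7
By day 3: 2^4 - 1 = 15
By day 4: 2^5 - 1 = 31
By day 4: 31 surreal numbers.

31


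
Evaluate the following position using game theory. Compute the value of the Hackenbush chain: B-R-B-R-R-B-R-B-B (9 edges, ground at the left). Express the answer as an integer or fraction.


Edges (from ground): B-R-B-R-R-B-R-B-B
By Berlekamp's sign-expansion rule, a Blue-Red Hackenbush stalk has the value of the surreal number whose sign sequence is the edge sequence with B -> + and R -> -.
Sign sequence: +-+--+-++
Trace the sign expansion in the surreal number tree, starting from 0:
Edge 1: B (sign +) -> bounds (0, +inf), value = 1
Edge 2: R (sign -) -> bounds (0, 1), value = 1/2
Edge 3: B (sign +) -> bounds (1/2, 1), value = 3/4
Edge 4: R (sign -) -> bounds (1/2, 3/4), value = 5/8
Edge 5: R (sign -) -> bounds (1/2, 5/8), value = 9/16
Edge 6: B (sign +) -> bounds (9/16, 5/8), value = 19/32
Edge 7: R (sign -) -> bounds (9/16, 19/32), value = 37/64
Edge 8: B (sign +) -> bounds (37/64, 19/32), value = 75/128
Edge 9: B (sign +) -> bounds (75/128, 19/32), value = 151/256
Game value = 151/256

151/256


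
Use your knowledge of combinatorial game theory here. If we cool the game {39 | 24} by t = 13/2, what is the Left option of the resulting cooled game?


Original game: {39 | 24} (a switch {a | b} with a > b).
Cooling by t (for t below the temperature (a - b)/2 = 15/2) taxes each move by t: {a | b} cooled by t is {a - t | b + t}.
Cooling amount: t = 13/2
Cooled Left option: 39 - 13/2 = 65/2
Cooled Right option: 24 + 13/2 = 61/2
Cooled game: {65/2 | 61/2}
Left option = 65/2

65/2


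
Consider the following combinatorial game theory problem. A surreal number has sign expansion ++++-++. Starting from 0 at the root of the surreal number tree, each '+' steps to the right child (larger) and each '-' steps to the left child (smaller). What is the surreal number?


Sign expansion: ++++-++
Rule: track bounds (lo, hi), initially (-inf, +inf). On '+', the current value becomes lo and we move to the simplest number in (value, hi): value + 1 if hi = +inf, otherwise the midpoint (value + hi)/2. On '-', the current value becomes hi and we move to value - 1 if lo = -inf, otherwise the midpoint (lo + value)/2.
Start at 0.
Step 1: sign = +, move right. Bounds: (0, +inf). Value = 1
Step 2: sign = +, move right. Bounds: (1, +inf). Value = 2
Step 3: sign = +, move right. Bounds: (2, +inf). Value = 3
Step 4: sign = +, move right. Bounds: (3, +inf). Value = 4
Step 5: sign = -, move left. Bounds: (3, 4). Value = 7/2
Step 6: sign = +, move right. Bounds: (7/2, 4). Value = 15/4
Step 7: sign = +, move right. Bounds: (15/4, 4). Value = 31/8
The surreal number with sign expansion ++++-++ is 31/8.

31/8


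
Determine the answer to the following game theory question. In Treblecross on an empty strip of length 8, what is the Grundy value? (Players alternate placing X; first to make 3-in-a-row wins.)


Treblecross: place X on empty cells; 3-in-a-row wins.
Playing within two cells of an existing X lets the opponent win at once, so sensible play treats the cells i-2..i+2 around each X as dead. The player left with no safe cell loses, so this is a normal-play take-away game on strips of safe cells.
Placing X at cell i (0-indexed) of a strip of k safe cells leaves independent strips of sizes max(0, i-2) and max(0, k-i-3). Hence G(k) = mex{ G(max(0,i-2)) XOR G(max(0,k-i-3)) : 0 <= i < k }, with G(0) = 0.
G(1): splits (0,0):0^0=0 -> mex({0}) = 1
G(2): splits (0,0):0^0=0 -> mex({0}) = 1
G(3): splits (0,0):0^0=0 -> mex({0}) = 1
G(4): splits (0,1):0^1=1 (0,0):0^0=0 -> mex({0, 1}) = 2
G(5): splits (0,2):0^1=1 (0,1):0^1=1 (0,0):0^0=0 -> mex({0, 1}) = 2
G(6) = mex({1}) = 0
G(7) = mex({0, 1, 2}) = 3
G(8) = mex({0, 1, 2}) = 3
Therefore G(8) = 3.

3


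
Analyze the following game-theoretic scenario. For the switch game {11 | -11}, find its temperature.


The game is {11 | -11}, a switch {a | b} with numbers a > b.
Cooling {a | b} by t gives {a - t | b + t}, which stops being hot when a - t = b + t, i.e. at t = (a - b)/2. So the temperature of a switch is (a - b)/2.
Temperature = (Left option - Right option) / 2
= (11 - (-11)) / 2
= 22 / 2
= 11

11


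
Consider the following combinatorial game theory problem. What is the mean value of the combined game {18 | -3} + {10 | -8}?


G1 = {18 | -3}, G2 = {10 | -8}
Each is a switch {a | b} with numbers a > b; its mean value is (a + b)/2, and mean value is additive over game sums: m(G1 + G2) = m(G1) + m(G2).
Mean of G1 = (18 + (-3))/2 = 15/2 = 15/2
Mean of G2 = (10 + (-8))/2 = 2/2 = 1
Mean of G1 + G2 = 15/2 + 1 = 17/2

17/2


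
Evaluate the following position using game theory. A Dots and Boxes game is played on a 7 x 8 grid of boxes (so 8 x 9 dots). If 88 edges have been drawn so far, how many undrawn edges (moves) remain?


Grid: 7 x 8 boxes, i.e. 8 rows and 9 columns of dots.
Horizontal edges: (rows + 1) * cols = 8 * 8 = 64
Vertical edges: rows * (cols + 1) = 7 * 9 = 63
Total edges: 64 + 63 = 127
Edges drawn: 88
Remaining: 127 - 88 = 39

39


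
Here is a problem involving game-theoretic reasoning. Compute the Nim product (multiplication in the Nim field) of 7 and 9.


Nim multiplication is bilinear over XOR: (u XOR v) * w = (u*w) XOR (v*w).
So we split each operand into its bit components and XOR the pairwise Nim products.
7 = 1 + 2 + 4 (as XOR of powers of 2).
9 = 1 + 8 (as XOR of powers of 2).
Using the standard Nim-product table on single bits:
  2*2 = 3,   2*4 = 8,   2*8 = 12,
  4*4 = 6,   4*8 = 11,  8*8 = 13,
and  1*x = x (identity), k*l = l*k (commutative).
Pairwise Nim products:
  1 * 1 = 1
  1 * 8 = 8
  2 * 1 = 2
  2 * 8 = 12
  4 * 1 = 4
  4 * 8 = 11
XOR them: 1 XOR 8 XOR 2 XOR 12 XOR 4 XOR 11 = 8.
Result: 7 * 9 = 8 (in Nim).

8


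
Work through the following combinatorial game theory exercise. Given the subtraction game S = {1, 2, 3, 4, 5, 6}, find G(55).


The subtraction set is S = {1, 2, 3, 4, 5, 6}.
G(k) = mex{ G(k - s) : s in S, s <= k }. We compute iteratively: G(0) = 0.
G(1) = mex({0}) = 1
G(2) = mex({0, 1}) = 2
G(3) = mex({0, 1, 2}) = 3
G(4) = mex({0, 1, 2, 3}) = 4
G(5) = mex({0, 1, 2, 3, 4}) = 5
G(6) = mex({0, 1, 2, 3, 4, 5}) = 6
G(7) = mex({1, 2, 3, 4, 5, 6}) = 0
G(8) = mex({0, 2, 3, 4, 5, 6}) = 1
G(9) = mex({0, 1, 3, 4, 5, 6}) = 2
G(10) = mex({0, 1, 2, 4, 5, 6}) = 3
G(11) = mex({0, 1, 2, 3, 5, 6}) = 4
G(12) = mex({0, 1, 2, 3, 4, 6}) = 5
Observe that G(7)..G(12) = 0, 1, 2, 3, 4, 5 repeats G(0)..G(5) = 0, 1, 2, 3, 4, 5.
For k >= max(S) = 6, G(k) is determined by the previous 6 values G(k-6)..G(k-1); a window of 6 consecutive values has recurred shifted by 7, so by induction G(k + 7) = G(k) for all k >= 0: the sequence is periodic from the start with period 7.
One period: G(0..6) = 0, 1, 2, 3, 4, 5, 6.
55 mod 7 = 6, so G(55) = G(6) = 6.

6


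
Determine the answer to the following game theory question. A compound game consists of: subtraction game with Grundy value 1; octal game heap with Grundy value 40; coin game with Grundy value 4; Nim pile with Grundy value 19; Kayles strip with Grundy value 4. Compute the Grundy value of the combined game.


By the Sprague-Grundy theorem, the Grundy value of a sum of games is the XOR of individual Grundy values.
subtraction game: Grundy value = 1. Running XOR: 0 XOR 1 = 1
octal game heap: Grundy value = 40. Running XOR: 1 XOR 40 = 41
coin game: Grundy value = 4. Running XOR: 41 XOR 4 = 45
Nim pile: Grundy value = 19. Running XOR: 45 XOR 19 = 62
Kayles strip: Grundy value = 4. Running XOR: 62 XOR 4 = 58
The combined Grundy value is 58.

58


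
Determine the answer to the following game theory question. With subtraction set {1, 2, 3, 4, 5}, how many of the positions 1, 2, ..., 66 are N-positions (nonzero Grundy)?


Subtraction set S = {1, 2, 3, 4, 5}, so G(n) = n mod 6.
G(n) = 0 when n is a multiple of 6.
Multiples of 6 in [1, 66]: 11
N-positions (nonzero Grundy) = 66 - 11 = 55

55


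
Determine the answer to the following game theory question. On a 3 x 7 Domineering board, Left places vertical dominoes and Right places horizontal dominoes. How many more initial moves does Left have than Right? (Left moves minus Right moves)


Board is 3 x 7 (rows x cols).
Left (vertical) placements: (rows-1) * cols = 2 * 7 = 14
Right (horizontal) placements: rows * (cols-1) = 3 * 6 = 18
Advantage = Left - Right = 14 - 18 = -4

-4


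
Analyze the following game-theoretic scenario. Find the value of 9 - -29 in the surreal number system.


x = 9, y = -29
x - y = 9 - -29 = 38

38


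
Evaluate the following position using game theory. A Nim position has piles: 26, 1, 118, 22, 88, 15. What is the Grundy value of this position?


We need the XOR (exclusive or) of all pile sizes.
After XOR-ing pile 1 (size 26): 0 XOR 26 = 26
After XOR-ing pile 2 (size 1): 26 XOR 1 = 27
After XOR-ing pile 3 (size 118): 27 XOR 118 = 109
After XOR-ing pile 4 (size 22): 109 XOR 22 = 123
After XOR-ing pile 5 (size 88): 123 XOR 88 = 35
After XOR-ing pile 6 (size 15): 35 XOR 15 = 44
The Nim-value of this position is 44.

44


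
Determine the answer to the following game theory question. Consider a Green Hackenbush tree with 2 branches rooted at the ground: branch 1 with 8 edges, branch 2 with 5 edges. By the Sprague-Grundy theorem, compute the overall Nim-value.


The tree has 2 branches from the ground vertex.
In Green Hackenbush, the Nim-value of a simple path of length k is k.
Branch 1: length 8, Nim-value = 8
Branch 2: length 5, Nim-value = 5
Total Nim-value = XOR of all branch values:
0 XOR 8 = 8
8 XOR 5 = 13
Nim-value of the tree = 13

13


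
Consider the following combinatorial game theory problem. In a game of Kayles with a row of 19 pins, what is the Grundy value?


Kayles: a move removes 1 or 2 adjacent pins from a contiguous row.
Removing pins from a row of k leaves two independent rows (a, b) with a + b = k - 1 (one pin) or a + b = k - 2 (two pins); an end removal gives a = 0.
By Sprague-Grundy, G(k) = mex{ G(a) XOR G(b) } over all these splits. G(0) = 0.
G(1): splits (0,0):0^0=0 -> mex({0}) = 1
G(2): splits (0,1):0^1=1 (0,0):0^0=0 -> mex({0, 1}) = 2
G(3): splits (0,2):0^2=2 (1,1):1^1=0 (0,1):0^1=1 -> mex({0, 1, 2}) = 3
G(4): splits (0,3):0^3=3 (1,2):1^2=3 (0,2):0^2=2 (1,1):1^1=0 -> mex({0, 2, 3}) = 1
G(5): splits (0,4):0^1=1 (1,3):1^3=2 (2,2):2^2=0 (0,3):0^3=3 (1,2):1^2=3 -> mex({0, 1, 2, 3}) = 4
G(6) = mex({0, 1, 2, 4}) = 3
G(7) = mex({0, 1, 3, 4, 5}) = 2
G(8) = mex({0, 2, 3, 5, 6}) = 1
G(9) = mex({0, 1, 2, 3, 6, 7}) = 4
G(10) = mex({0, 1, 3, 4, 5, 7}) = 2
G(11) = mex({0, 1, 2, 3, 4, 5}) = 6
G(12) = mex({0, 1, 2, 3, 5, 6, 7}) = 4
G(13) = mex({0, 2, 3, 4, 6, 7}) = 1
G(14) = mex({0, 1, 4, 5, 6, 7}) = 2
G(15) = mex({0, 1, 2, 3, 4, 5, 6}) = 7
G(16) = mex({0, 2, 3, 5, 6, 7}) = 1
G(17) = mex({0, 1, 2, 3, 5, 6, 7}) = 4
G(18) = mex({0, 1, 2, 4, 5, 6}) = 3
G(19) = mex({0, 1, 3, 4, 5, 7}) = 2
Therefore G(19) = 2.

2


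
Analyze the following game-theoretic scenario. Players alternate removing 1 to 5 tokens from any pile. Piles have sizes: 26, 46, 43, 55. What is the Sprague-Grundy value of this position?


Subtraction set: {1, 2, 3, 4, 5}
For this subtraction set, G(n) = n mod 6 (period = max + 1 = 6).
Pile 1 (size 26): G(26) = 26 mod 6 = 2
Pile 2 (size 46): G(46) = 46 mod 6 = 4
Pile 3 (size 43): G(43) = 43 mod 6 = 1
Pile 4 (size 55): G(55) = 55 mod 6 = 1
Total Grundy value = XOR of all: 2 XOR 4 XOR 1 XOR 1 = 6

6


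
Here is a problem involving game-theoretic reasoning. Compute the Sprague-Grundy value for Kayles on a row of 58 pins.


Kayles: a move removes 1 or 2 adjacent pins from a contiguous row.
Removing pins from a row of k leaves two independent rows (a, b) with a + b = k - 1 (one pin) or a + b = k - 2 (two pins); an end removal gives a = 0.
By Sprague-Grundy, G(k) = mex{ G(a) XOR G(b) } over all these splits. G(0) = 0.
G(1): splits (0,0):0^0=0 -> mex({0}) = 1
G(2): splits (0,1):0^1=1 (0,0):0^0=0 -> mex({0, 1}) = 2
G(3): splits (0,2):0^2=2 (1,1):1^1=0 (0,1):0^1=1 -> mex({0, 1, 2}) = 3
G(4): splits (0,3):0^3=3 (1,2):1^2=3 (0,2):0^2=2 (1,1):1^1=0 -> mex({0, 2, 3}) = 1
G(5): splits (0,4):0^1=1 (1,3):1^3=2 (2,2):2^2=0 (0,3):0^3=3 (1,2):1^2=3 -> mex({0, 1, 2, 3}) = 4
G(6) = mex({0, 1, 2, 4}) = 3
G(7) = mex({0, 1, 3, 4, 5}) = 2
G(8) = mex({0, 2, 3, 5, 6}) = 1
G(9) = mex({0, 1, 2, 3, 6, 7}) = 4
G(10) = mex({0, 1, 3, 4, 5, 7}) = 2
G(11) = mex({0, 1, 2, 3, 4, 5}) = 6
G(12) = mex({0, 1, 2, 3, 5, 6, 7}) = 4
G(13) = mex({0, 2, 3, 4, 6, 7}) = 1
G(14) = mex({0, 1, 4, 5, 6, 7}) = 2
G(15) = mex({0, 1, 2, 3, 4, 5, 6}) = 7
G(16) = mex({0, 2, 3, 5, 6, 7}) = 1
G(17) = mex({0, 1, 2, 3, 5, 6, 7}) = 4
G(18) = mex({0, 1, 2, 4, 5, 6}) = 3
G(19) = mex({0, 1, 3, 4, 5, 7}) = 2
G(20) = mex({0, 2, 3, 4, 5, 6, 7}) = 1
G(21) = mex({0, 1, 2, 3, 5, 6, 7}) = 4
G(22) = mex({0, 1, 2, 3, 4, 5, 7}) = 6
G(23) = mex({0, 1, 2, 3, 4, 5, 6}) = 7
G(24) = mex({0, 1, 2, 3, 5, 6, 7}) = 4
G(25) = mex({0, 2, 3, 4, 6, 7}) = 1
G(26) = mex({0, 1, 3, 4, 5, 6, 7}) = 2
G(27) = mex({0, 1, 2, 3, 4, 5, 6, 7}) = 8
G(28) = mex({0, 1, 2, 3, 4, 6, 7, 8}) = 5
G(29) = mex({0, 1, 2, 3, 5, 6, 7, 8, 9}) = 4
G(30) = mex({0, 1, 2, 3, 4, 5, 6, 9, 10}) = 7
G(31) = mex({0, 1, 3, 4, 5, 7, 10, 11}) = 2
G(32) = mex({0, 2, 3, 4, 5, 6, 7, 9, 11}) = 1
G(33) = mex({0, 1, 2, 3, 4, 5, 6, 7, 9, 12}) = 8
G(34) = mex({0, 1, 2, 3, 4, 5, 7, 8, 11, 12}) = 6
G(35) = mex({0, 1, 2, 3, 4, 5, 6, 8, 9, 10, 11}) = 7
G(36) = mex({0, 1, 2, 3, 5, 6, 7, 9, 10}) = 4
G(37) = mex({0, 2, 3, 4, 6, 7, 9, 10, 11, 12}) = 1
G(38) = mex({0, 1, 3, 4, 5, 6, 7, 9, 10, 11, 12}) = 2
G(39) = mex({0, 1, 2, 4, 5, 6, 7, 9, 10, 12, 14}) = 3
G(40) = mex({0, 2, 3, 4, 6, 7, 11, 12, 14}) = 1
G(41) = mex({0, 1, 2, 3, 5, 6, 7, 9, 10, 11, 12}) = 4
G(42) = mex({0, 1, 2, 3, 4, 5, 6, 9, 10}) = 7
G(43) = mex({0, 1, 3, 4, 5, 7, 9, 10, 12, 15}) = 2
G(44) = mex({0, 2, 3, 4, 5, 6, 7, 9, 10, 12, 15}) = 1
G(45) = mex({0, 1, 2, 3, 4, 5, 6, 7, 9, 10, 12, 14}) = 8
G(46) = mex({0, 1, 3, 4, 5, 7, 8, 11, 12, 14}) = 2
G(47) = mex({0, 1, 2, 3, 4, 5, 6, 8, 9, 10, 11, 12}) = 7
G(48) = mex({0, 1, 2, 3, 5, 6, 7, 9, 10}) = 4
G(49) = mex({0, 2, 3, 4, 6, 7, 9, 10, 11, 12, 15}) = 1
G(50) = mex({0, 1, 4, 5, 6, 7, 9, 11, 12, 14, 15}) = 2
G(51) = mex({0, 1, 2, 3, 4, 5, 6, 7, 9, 12, 14, 15}) = 8
G(52) = mex({0, 2, 3, 4, 5, 6, 7, 8, 11, 12, 15}) = 1
G(53) = mex({0, 1, 2, 3, 5, 6, 7, 8, 9, 10, 11, 12}) = 4
G(54) = mex({0, 1, 2, 3, 4, 5, 6, 9, 10}) = 7
G(55) = mex({0, 1, 3, 4, 5, 7, 9, 10, 11, 12}) = 2
G(56) = mex({0, 2, 3, 4, 5, 6, 7, 9, 10, 11, 12, 13, 14}) = 1
G(57) = mex({0, 1, 2, 3, 5, 6, 7, 9, 10, 12, 13, 14, 15}) = 4
G(58) = mex({0, 1, 3, 4, 5, 7, 11, 12, 14, 15}) = 2
Therefore G(58) = 2.

2


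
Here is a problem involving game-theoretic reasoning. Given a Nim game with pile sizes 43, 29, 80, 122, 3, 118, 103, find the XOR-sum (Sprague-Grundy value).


We need the XOR (exclusive or) of all pile sizes.
After XOR-ing pile 1 (size 43): 0 XOR 43 = 43
After XOR-ing pile 2 (size 29): 43 XOR 29 = 54
After XOR-ing pile 3 (size 80): 54 XOR 80 = 102
After XOR-ing pile 4 (size 122): 102 XOR 122 = 28
After XOR-ing pile 5 (size 3): 28 XOR 3 = 31
After XOR-ing pile 6 (size 118): 31 XOR 118 = 105
After XOR-ing pile 7 (size 103): 105 XOR 103 = 14
The Nim-value of this position is 14.

14


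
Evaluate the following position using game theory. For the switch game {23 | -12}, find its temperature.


The game is {23 | -12}, a switch {a | b} with numbers a > b.
Cooling {a | b} by t gives {a - t | b + t}, which stops being hot when a - t = b + t, i.e. at t = (a - b)/2. So the temperature of a switch is (a - b)/2.
Temperature = (Left option - Right option) / 2
= (23 - (-12)) / 2
= 35 / 2
= 35/2

35/2


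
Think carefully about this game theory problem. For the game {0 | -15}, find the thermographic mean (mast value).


Game = {0 | -15}, a switch {a | b} with numbers a > b.
Its thermograph has left wall a - t and right wall b + t, which meet at t = (a - b)/2, where both equal (a + b)/2. So the mast (mean value) is at (a + b)/2.
Mean = (0 + (-15))/2 = -15/2 = -15/2

-15/2


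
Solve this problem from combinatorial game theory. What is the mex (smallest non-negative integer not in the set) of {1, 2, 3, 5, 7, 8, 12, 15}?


Set = {1, 2, 3, 5, 7, 8, 12, 15}
0 is NOT in the set. This is the mex.
mex = 0

0


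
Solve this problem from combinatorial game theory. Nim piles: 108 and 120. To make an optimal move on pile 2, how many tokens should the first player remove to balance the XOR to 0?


Piles: 108 and 120
Current XOR: 108 XOR 120 = 20 (non-zero, so this is an N-position).
To make the XOR zero, we need to find a move that balances the piles.
For pile 2 (size 120): target = 120 XOR 20 = 108
We reduce pile 2 from 120 to 108.
Tokens removed: 120 - 108 = 12
Verification: 108 XOR 108 = 0

12


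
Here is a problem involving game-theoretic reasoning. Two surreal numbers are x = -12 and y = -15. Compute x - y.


x = -12, y = -15
x - y = -12 - -15 = 3

3


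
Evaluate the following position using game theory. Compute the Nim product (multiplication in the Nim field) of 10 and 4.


Nim multiplication is bilinear over XOR: (u XOR v) * w = (u*w) XOR (v*w).
So we split each operand into its bit components and XOR the pairwise Nim products.
10 = 2 + 8 (as XOR of powers of 2).
4 = 4 (as XOR of powers of 2).
Using the standard Nim-product table on single bits:
  2*2 = 3,   2*4 = 8,   2*8 = 12,
  4*4 = 6,   4*8 = 11,  8*8 = 13,
and  1*x = x (identity), k*l = l*k (commutative).
Pairwise Nim products:
  2 * 4 = 8
  8 * 4 = 11
XOR them: 8 XOR 11 = 3.
Result: 10 * 4 = 3 (in Nim).

3


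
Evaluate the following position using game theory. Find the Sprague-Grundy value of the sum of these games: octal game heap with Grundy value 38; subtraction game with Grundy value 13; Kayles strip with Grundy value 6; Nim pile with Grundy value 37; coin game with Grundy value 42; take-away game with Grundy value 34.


By the Sprague-Grundy theorem, the Grundy value of a sum of games is the XOR of individual Grundy values.
octal game heap: Grundy value = 38. Running XOR: 0 XOR 38 = 38
subtraction game: Grundy value = 13. Running XOR: 38 XOR 13 = 43
Kayles strip: Grundy value = 6. Running XOR: 43 XOR 6 = 45
Nim pile: Grundy value = 37. Running XOR: 45 XOR 37 = 8
coin game: Grundy value = 42. Running XOR: 8 XOR 42 = 34
take-away game: Grundy value = 34. Running XOR: 34 XOR 34 = 0
The combined Grundy value is 0.

0


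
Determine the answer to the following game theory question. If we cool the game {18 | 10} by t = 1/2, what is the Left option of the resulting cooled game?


Original game: {18 | 10} (a switch {a | b} with a > b).
Cooling by t (for t below the temperature (a - b)/2 = 4) taxes each move by t: {a | b} cooled by t is {a - t | b + t}.
Cooling amount: t = 1/2
Cooled Left option: 18 - 1/2 = 35/2
Cooled Right option: 10 + 1/2 = 21/2
Cooled game: {35/2 | 21/2}
Left option = 35/2

35/2


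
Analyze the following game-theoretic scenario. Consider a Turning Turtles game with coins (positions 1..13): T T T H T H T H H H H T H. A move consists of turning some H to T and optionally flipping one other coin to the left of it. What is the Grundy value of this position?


Coins: T T T H T H T H H H H T H
Key fact: a single head at position k behaves exactly like a Nim heap of size k (turning it to T and optionally flipping a coin at j < k corresponds to moving the heap from k to j, or to 0), and heads combine as a disjunctive sum (two heads at the same place would cancel, matching j XOR j = 0). So the Nim-value is the XOR of the 1-indexed positions of the heads.
Face-up positions (1-indexed): [4, 6, 8, 9, 10, 11, 13]
XOR 0 with 4: 0 XOR 4 = 4
XOR 4 with 6: 4 XOR 6 = 2
XOR 2 with 8: 2 XOR 8 = 10
XOR 10 with 9: 10 XOR 9 = 3
XOR 3 with 10: 3 XOR 10 = 9
XOR 9 with 11: 9 XOR 11 = 2
XOR 2 with 13: 2 XOR 13 = 15
Nim-value = 15

15


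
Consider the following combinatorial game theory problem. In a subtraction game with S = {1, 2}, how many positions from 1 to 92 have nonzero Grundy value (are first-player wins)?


Subtraction set S = {1, 2}, so G(n) = n mod 3.
G(n) = 0 when n is a multiple of 3.
Multiples of 3 in [1, 92]: 30
N-positions (nonzero Grundy) = 92 - 30 = 62

62


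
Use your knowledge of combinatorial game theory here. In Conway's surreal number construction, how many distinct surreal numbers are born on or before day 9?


Day 0: {|} = 0 is born. Count = 1.
Day n: the number of surreal numbers born by day n is 2^(n+1) - 1.
By day 0: 2^1 - 1 = 1
By day 1: 2^2 - 1 = 3
By day 2: 2^3 - 1 = 7
By day 3: 2^4 - 1 = 15
By day 4: 2^5 - 1 = 31
By day 5: 2^6 - 1 = 63
By day 6: 2^7 - 1 = 127
By day 7: 2^8 - 1 = 255
By day 8: 2^9 - 1 = 511
By day 9: 2^10 - 1 = 1023
By day 9: 1023 surreal numbers.

1023


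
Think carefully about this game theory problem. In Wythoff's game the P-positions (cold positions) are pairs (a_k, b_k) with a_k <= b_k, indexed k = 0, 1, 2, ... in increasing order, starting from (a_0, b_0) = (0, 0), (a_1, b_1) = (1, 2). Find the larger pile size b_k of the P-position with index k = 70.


By Wythoff's theorem, a_k = floor(k * phi) and b_k = floor(k * phi^2) = a_k + k, where phi = (1 + sqrt(5))/2 is the golden ratio.
phi = (1 + sqrt(5))/2 = 1.618034
phi^2 = phi + 1 = 2.618034
k = 70
k * phi^2 = 70 * 2.618034 = 183.262379
b_70 = floor(k * phi^2) = 183 (check: a_70 + k = 113 + 70 = 183)

183


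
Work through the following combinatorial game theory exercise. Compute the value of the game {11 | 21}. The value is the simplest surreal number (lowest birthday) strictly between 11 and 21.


Left options: {11}, max = 11
Right options: {21}, min = 21
All options are numbers and max(Left) < min(Right), so by the simplicity theorem the value is the simplest (earliest-born) number strictly between 11 and 21.
Integers 12 through 20 all lie strictly between 11 and 21.
Among integers, the simplest (lowest birthday = smallest |n|; 0 is born on day 0, +-n on day n) is 12.
No non-integer in the interval can be simpler: if x is a non-integer in the interval, then floor(x) or ceil(x) also lies in the interval (the interval contains an integer), and both are proper prefixes of x's sign expansion, i.e. born earlier. So the game value is 12.
Game value = 12

12


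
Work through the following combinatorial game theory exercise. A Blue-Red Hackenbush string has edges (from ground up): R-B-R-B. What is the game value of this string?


Edges (from ground): R-B-R-B
By Berlekamp's sign-expansion rule, a Blue-Red Hackenbush stalk has the value of the surreal number whose sign sequence is the edge sequence with B -> + and R -> -.
Sign sequence: -+-+
Trace the sign expansion in the surreal number tree, starting from 0:
Edge 1: R (sign -) -> bounds (-inf, 0), value = -1
Edge 2: B (sign +) -> bounds (-1, 0), value = -1/2
Edge 3: R (sign -) -> bounds (-1, -1/2), value = -3/4
Edge 4: B (sign +) -> bounds (-3/4, -1/2), value = -5/8
Game value = -5/8

-5/8
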